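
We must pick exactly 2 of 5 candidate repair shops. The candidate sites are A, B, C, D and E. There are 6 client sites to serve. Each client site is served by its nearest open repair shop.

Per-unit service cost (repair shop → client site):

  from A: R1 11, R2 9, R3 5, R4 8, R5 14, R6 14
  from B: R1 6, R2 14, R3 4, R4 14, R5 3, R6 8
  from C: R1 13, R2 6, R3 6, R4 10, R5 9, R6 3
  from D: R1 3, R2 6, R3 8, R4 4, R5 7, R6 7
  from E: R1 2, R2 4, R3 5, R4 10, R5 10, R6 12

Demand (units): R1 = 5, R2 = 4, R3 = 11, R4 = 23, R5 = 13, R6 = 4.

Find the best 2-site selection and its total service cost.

Choose B and D; total service cost 242.

With exactly 2 open, each client site uses its cheapest among the chosen.
{B, D}: R1→D 3·5=15, R2→D 6·4=24, R3→B 4·11=44, R4→D 4·23=92, R5→B 3·13=39, R6→D 7·4=28. Service cost 242.
{D, E}: service cost 292
{C, D}: service cost 300
Among all 10 size-2 choices, {B, D} is lowest.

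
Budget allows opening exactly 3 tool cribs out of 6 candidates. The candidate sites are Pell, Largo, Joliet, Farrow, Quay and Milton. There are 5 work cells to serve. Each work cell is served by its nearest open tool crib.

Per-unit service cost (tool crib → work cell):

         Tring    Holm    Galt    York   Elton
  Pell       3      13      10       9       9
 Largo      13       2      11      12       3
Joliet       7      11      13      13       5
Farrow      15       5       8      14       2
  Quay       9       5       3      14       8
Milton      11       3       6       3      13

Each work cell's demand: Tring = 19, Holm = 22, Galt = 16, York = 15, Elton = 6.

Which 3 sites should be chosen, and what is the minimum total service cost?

With exactly 3 open, each work cell uses its cheapest among the chosen.
{Pell, Largo, Milton}: Tring→Pell 3·19=57, Holm→Largo 2·22=44, Galt→Milton 6·16=96, York→Milton 3·15=45, Elton→Largo 3·6=18. Service cost 260.
{Pell, Quay, Milton}: service cost 264
{Pell, Farrow, Milton}: service cost 276
Among all 20 size-3 choices, {Pell, Largo, Milton} is lowest.

Choose Pell, Largo and Milton; total service cost 260.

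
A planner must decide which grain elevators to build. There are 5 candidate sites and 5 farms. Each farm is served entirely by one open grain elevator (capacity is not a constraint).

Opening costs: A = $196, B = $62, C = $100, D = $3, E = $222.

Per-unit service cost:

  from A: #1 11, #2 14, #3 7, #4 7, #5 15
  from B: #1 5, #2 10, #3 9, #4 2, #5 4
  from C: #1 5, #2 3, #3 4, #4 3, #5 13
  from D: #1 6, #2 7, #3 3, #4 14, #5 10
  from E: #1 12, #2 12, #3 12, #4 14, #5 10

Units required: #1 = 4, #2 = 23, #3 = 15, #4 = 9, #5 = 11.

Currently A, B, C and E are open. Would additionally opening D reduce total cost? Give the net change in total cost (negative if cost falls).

Current service cost with {A, B, C, E}: 211.
Adding D: each farm re-picks its cheapest; new service cost 196, saving 15.
Extra fixed cost: 3. Net change = 3 − 15 = -12.
(Totals: 791 → 779.)

Yes — net change −12 (cost falls by 12).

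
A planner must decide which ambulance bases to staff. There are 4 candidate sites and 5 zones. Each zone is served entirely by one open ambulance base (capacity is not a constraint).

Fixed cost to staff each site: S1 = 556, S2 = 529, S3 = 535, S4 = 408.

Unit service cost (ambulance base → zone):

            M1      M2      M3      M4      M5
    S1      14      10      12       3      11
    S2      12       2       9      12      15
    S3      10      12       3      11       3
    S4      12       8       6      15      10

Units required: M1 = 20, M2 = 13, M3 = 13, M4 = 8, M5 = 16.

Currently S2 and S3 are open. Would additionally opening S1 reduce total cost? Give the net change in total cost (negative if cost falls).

Current service cost with {S2, S3}: 401.
Adding S1: each zone re-picks its cheapest; new service cost 337, saving 64.
Extra fixed cost: 556. Net change = 556 − 64 = 492.
(Totals: 1465 → 1957.)

No — net change +492 (cost rises by 492).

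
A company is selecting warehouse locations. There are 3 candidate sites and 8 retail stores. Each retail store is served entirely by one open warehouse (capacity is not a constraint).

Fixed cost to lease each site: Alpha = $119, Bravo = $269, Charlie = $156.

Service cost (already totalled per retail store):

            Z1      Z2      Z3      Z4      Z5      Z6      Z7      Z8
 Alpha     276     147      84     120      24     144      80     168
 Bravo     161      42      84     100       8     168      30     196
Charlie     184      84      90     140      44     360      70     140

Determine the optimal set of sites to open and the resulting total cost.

For any fixed open set, each retail store goes to its cheapest open site; total = fixed + service.
{Bravo}: Z1→Bravo 161, Z2→Bravo 42, Z3→Bravo 84, Z4→Bravo 100, Z5→Bravo 8, Z6→Bravo 168, Z7→Bravo 30, Z8→Bravo 196. Service 789; fixed 269; total 1058.
{Alpha, Bravo}: Z1→Bravo 161, Z2→Bravo 42, Z3→Alpha 84, Z4→Bravo 100, Z5→Bravo 8, Z6→Alpha 144, Z7→Bravo 30, Z8→Alpha 168. Service 737; fixed 388; total 1125.
{Alpha, Charlie}: Z1→Charlie 184, Z2→Charlie 84, Z3→Alpha 84, Z4→Alpha 120, Z5→Alpha 24, Z6→Alpha 144, Z7→Charlie 70, Z8→Charlie 140. Service 850; fixed 275; total 1125.
{Alpha, Bravo, Charlie}: Z1→Bravo 161, Z2→Bravo 42, Z3→Alpha 84, Z4→Bravo 100, Z5→Bravo 8, Z6→Alpha 144, Z7→Bravo 30, Z8→Charlie 140. Service 709; fixed 544; total 1253.
No other subset beats 1058.

Open Bravo only; minimum total cost 1058.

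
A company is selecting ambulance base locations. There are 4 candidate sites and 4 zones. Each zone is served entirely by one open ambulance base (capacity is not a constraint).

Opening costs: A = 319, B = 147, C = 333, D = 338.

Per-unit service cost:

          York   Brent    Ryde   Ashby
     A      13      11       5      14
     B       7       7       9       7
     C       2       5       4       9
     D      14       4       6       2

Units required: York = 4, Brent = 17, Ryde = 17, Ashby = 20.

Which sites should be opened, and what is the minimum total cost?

Open B only; minimum total cost 587.

For any fixed open set, each zone goes to its cheapest open site; total = fixed + service.
{B}: York→B 7·4=28, Brent→B 7·17=119, Ryde→B 9·17=153, Ashby→B 7·20=140. Service 440; fixed 147; total 587.
{D}: York→D 14·4=56, Brent→D 4·17=68, Ryde→D 6·17=102, Ashby→D 2·20=40. Service 266; fixed 338; total 604.
{C}: York→C 2·4=8, Brent→C 5·17=85, Ryde→C 4·17=68, Ashby→C 9·20=180. Service 341; fixed 333; total 674.
{A, B, C, D}: service 184 + fixed 1137 = 1321
No other subset beats 587.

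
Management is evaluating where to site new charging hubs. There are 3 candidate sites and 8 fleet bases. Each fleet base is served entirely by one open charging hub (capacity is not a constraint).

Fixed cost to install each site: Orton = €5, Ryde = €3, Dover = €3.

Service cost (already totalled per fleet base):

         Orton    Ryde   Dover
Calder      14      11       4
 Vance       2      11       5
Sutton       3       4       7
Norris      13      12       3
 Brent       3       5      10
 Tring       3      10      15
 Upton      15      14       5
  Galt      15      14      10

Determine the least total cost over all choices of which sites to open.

For any fixed open set, each fleet base goes to its cheapest open site; total = fixed + service.
{Orton, Dover}: Calder→Dover 4, Vance→Orton 2, Sutton→Orton 3, Norris→Dover 3, Brent→Orton 3, Tring→Orton 3, Upton→Dover 5, Galt→Dover 10. Service 33; fixed 8; total 41.
{Orton, Ryde, Dover}: Calder→Dover 4, Vance→Orton 2, Sutton→Orton 3, Norris→Dover 3, Brent→Orton 3, Tring→Orton 3, Upton→Dover 5, Galt→Dover 10. Service 33; fixed 11; total 44.
{Ryde, Dover}: service 46 + fixed 6 = 52
{Ryde}: service 81 + fixed 3 = 84
No other subset beats 41.

Minimum total cost: 41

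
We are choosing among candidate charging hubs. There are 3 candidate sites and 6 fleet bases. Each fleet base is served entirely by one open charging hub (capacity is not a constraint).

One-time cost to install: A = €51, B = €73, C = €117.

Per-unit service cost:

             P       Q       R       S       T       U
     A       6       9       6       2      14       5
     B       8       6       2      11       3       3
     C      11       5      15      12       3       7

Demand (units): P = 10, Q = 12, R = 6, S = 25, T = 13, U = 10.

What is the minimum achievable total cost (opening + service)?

For any fixed open set, each fleet base goes to its cheapest open site; total = fixed + service.
{A, B}: P→A 6·10=60, Q→B 6·12=72, R→B 2·6=12, S→A 2·25=50, T→B 3·13=39, U→B 3·10=30. Service 263; fixed 124; total 387.
{A, C}: service 295 + fixed 168 = 463
{A, B, C}: service 251 + fixed 241 = 492
{A}: service 486 + fixed 51 = 537
(All 7 nonempty subsets were checked; A and B is lowest.)

Minimum total cost: 387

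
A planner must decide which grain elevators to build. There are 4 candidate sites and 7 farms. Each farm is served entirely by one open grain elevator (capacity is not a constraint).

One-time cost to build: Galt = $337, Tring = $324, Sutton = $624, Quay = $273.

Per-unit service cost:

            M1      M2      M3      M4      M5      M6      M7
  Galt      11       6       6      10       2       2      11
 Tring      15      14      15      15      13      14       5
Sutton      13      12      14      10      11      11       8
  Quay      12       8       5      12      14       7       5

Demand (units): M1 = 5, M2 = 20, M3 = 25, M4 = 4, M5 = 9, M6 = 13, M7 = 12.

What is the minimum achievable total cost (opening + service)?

Minimum total cost: 878

For any fixed open set, each farm goes to its cheapest open site; total = fixed + service.
{Galt}: M1→Galt 11·5=55, M2→Galt 6·20=120, M3→Galt 6·25=150, M4→Galt 10·4=40, M5→Galt 2·9=18, M6→Galt 2·13=26, M7→Galt 11·12=132. Service 541; fixed 337; total 878.
{Quay}: service 670 + fixed 273 = 943
{Galt, Quay}: service 444 + fixed 610 = 1054
{Galt, Tring, Sutton, Quay}: service 444 + fixed 1558 = 2002
No other subset beats 878.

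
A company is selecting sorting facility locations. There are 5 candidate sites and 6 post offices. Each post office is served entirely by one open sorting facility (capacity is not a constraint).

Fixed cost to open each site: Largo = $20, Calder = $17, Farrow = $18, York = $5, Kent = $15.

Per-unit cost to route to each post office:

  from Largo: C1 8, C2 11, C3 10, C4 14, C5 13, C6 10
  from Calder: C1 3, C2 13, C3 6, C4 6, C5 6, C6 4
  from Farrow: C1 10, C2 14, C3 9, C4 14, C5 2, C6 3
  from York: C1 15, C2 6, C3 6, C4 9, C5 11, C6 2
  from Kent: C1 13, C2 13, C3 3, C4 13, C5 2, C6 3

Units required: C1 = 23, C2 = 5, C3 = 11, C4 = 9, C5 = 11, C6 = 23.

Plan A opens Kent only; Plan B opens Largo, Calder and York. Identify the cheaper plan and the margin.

Plan A: {Kent}: C1→Kent 13·23=299, C2→Kent 13·5=65, C3→Kent 3·11=33, C4→Kent 13·9=117, C5→Kent 2·11=22, C6→Kent 3·23=69. Service 605; fixed 15; total 620.
Plan B: {Largo, Calder, York}: C1→Calder 3·23=69, C2→York 6·5=30, C3→Calder 6·11=66, C4→Calder 6·9=54, C5→Calder 6·11=66, C6→York 2·23=46. Service 331; fixed 42; total 373.
Difference: |620 − 373| = 247.

Plan B is cheaper by 247.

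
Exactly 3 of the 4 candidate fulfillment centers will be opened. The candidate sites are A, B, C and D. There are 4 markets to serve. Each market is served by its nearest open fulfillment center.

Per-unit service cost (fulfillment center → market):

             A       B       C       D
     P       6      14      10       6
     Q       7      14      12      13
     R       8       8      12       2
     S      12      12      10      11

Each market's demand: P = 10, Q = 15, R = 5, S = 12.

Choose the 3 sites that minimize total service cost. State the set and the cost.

With exactly 3 open, each market uses its cheapest among the chosen.
{A, C, D}: P→A 6·10=60, Q→A 7·15=105, R→D 2·5=10, S→C 10·12=120. Service cost 295.
{A, B, D}: service cost 307
{A, B, C}: service cost 325
Among all 4 size-3 choices, {A, C, D} is lowest.

Choose A, C and D; total service cost 295.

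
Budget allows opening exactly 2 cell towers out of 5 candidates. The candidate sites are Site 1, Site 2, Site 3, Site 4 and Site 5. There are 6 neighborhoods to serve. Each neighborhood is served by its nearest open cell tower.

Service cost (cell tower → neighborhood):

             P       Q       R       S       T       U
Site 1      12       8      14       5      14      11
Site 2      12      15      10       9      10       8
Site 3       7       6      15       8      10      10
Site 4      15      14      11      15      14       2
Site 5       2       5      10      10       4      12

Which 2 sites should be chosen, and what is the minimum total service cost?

With exactly 2 open, each neighborhood uses its cheapest among the chosen.
{Site 4, Site 5}: P→Site 5 2, Q→Site 5 5, R→Site 5 10, S→Site 5 10, T→Site 5 4, U→Site 4 2. Service cost 33.
{Site 1, Site 5}: service cost 37
{Site 2, Site 5}: service cost 38
Among all 10 size-2 choices, {Site 4, Site 5} is lowest.

Choose Site 4 and Site 5; total service cost 33.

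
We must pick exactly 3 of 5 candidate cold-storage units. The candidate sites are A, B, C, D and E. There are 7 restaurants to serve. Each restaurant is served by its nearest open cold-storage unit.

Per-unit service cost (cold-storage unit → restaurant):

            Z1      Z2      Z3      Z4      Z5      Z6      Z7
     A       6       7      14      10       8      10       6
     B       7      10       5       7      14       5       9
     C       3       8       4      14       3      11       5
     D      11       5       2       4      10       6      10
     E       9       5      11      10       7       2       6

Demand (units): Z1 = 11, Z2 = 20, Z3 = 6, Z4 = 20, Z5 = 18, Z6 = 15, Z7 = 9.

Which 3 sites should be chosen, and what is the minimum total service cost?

With exactly 3 open, each restaurant uses its cheapest among the chosen.
{C, D, E}: Z1→C 3·11=33, Z2→D 5·20=100, Z3→D 2·6=12, Z4→D 4·20=80, Z5→C 3·18=54, Z6→E 2·15=30, Z7→C 5·9=45. Service cost 354.
{B, C, D}: service cost 399
{A, C, D}: service cost 414
Among all 10 size-3 choices, {C, D, E} is lowest.

Choose C, D and E; total service cost 354.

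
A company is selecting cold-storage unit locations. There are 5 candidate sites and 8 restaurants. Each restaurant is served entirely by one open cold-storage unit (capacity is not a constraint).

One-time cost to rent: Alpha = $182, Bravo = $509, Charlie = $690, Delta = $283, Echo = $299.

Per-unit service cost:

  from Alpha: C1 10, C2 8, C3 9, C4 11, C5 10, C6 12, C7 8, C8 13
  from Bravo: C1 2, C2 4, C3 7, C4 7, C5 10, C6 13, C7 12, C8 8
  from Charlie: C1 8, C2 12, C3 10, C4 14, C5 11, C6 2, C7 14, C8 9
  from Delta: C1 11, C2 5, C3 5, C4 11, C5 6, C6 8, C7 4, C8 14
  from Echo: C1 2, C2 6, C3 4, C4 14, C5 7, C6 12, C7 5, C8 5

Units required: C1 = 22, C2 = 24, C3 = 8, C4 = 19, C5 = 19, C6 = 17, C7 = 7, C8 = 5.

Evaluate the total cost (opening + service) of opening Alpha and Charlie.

Each restaurant is assigned to its cheapest site among the open ones.
{Alpha, Charlie}: C1→Charlie 8·22=176, C2→Alpha 8·24=192, C3→Alpha 9·8=72, C4→Alpha 11·19=209, C5→Alpha 10·19=190, C6→Charlie 2·17=34, C7→Alpha 8·7=56, C8→Charlie 9·5=45. Service 974; fixed 872; total 1846.

Total cost: 1846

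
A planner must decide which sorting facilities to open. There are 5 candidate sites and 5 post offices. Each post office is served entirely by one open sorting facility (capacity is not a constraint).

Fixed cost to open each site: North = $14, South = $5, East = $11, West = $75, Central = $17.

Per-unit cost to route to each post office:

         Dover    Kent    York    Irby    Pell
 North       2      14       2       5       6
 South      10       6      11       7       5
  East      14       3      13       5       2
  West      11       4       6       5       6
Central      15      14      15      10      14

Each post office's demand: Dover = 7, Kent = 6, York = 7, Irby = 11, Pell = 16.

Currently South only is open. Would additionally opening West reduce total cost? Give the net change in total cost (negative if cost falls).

Current service cost with {South}: 340.
Adding West: each post office re-picks its cheapest; new service cost 271, saving 69.
Extra fixed cost: 75. Net change = 75 − 69 = 6.
(Totals: 345 → 351.)

No — net change +6 (cost rises by 6).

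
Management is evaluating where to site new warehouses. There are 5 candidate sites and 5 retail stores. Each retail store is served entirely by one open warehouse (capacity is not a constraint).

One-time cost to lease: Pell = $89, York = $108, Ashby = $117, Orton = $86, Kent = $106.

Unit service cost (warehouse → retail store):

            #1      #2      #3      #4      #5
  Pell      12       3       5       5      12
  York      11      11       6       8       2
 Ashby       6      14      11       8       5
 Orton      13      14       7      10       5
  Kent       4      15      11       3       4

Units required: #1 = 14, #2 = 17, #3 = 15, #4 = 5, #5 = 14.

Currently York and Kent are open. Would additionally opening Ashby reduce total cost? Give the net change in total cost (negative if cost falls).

No — net change +117 (cost rises by 117).

Current service cost with {York, Kent}: 376.
Adding Ashby: each retail store re-picks its cheapest; new service cost 376, saving 0.
Extra fixed cost: 117. Net change = 117 − 0 = 117.
(Totals: 590 → 707.)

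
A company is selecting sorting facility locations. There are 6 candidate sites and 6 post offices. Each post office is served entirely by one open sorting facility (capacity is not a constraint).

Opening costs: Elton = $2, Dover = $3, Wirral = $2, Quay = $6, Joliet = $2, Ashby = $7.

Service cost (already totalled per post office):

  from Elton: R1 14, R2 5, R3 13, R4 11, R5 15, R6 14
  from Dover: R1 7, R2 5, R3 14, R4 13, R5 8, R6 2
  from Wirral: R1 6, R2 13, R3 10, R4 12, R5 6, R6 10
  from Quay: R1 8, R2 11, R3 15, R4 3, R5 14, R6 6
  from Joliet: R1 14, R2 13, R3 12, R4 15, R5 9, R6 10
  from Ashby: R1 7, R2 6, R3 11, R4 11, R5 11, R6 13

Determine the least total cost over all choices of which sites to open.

Minimum total cost: 43

For any fixed open set, each post office goes to its cheapest open site; total = fixed + service.
{Dover, Wirral, Quay}: R1→Wirral 6, R2→Dover 5, R3→Wirral 10, R4→Quay 3, R5→Wirral 6, R6→Dover 2. Service 32; fixed 11; total 43.
{Elton, Dover, Wirral, Quay}: R1→Wirral 6, R2→Elton 5, R3→Wirral 10, R4→Quay 3, R5→Wirral 6, R6→Dover 2. Service 32; fixed 13; total 45.
{Dover, Wirral, Quay, Joliet}: service 32 + fixed 13 = 45
{Elton, Dover, Wirral, Quay, Joliet, Ashby}: service 32 + fixed 22 = 54
No other subset beats 43.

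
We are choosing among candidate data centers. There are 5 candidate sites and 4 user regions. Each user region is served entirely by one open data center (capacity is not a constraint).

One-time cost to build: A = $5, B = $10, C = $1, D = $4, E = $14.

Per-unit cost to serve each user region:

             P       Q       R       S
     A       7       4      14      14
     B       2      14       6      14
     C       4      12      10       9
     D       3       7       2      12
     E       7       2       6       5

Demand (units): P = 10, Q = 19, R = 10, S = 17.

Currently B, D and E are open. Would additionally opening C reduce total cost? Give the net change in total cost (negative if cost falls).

Current service cost with {B, D, E}: 163.
Adding C: each user region re-picks its cheapest; new service cost 163, saving 0.
Extra fixed cost: 1. Net change = 1 − 0 = 1.
(Totals: 191 → 192.)

No — net change +1 (cost rises by 1).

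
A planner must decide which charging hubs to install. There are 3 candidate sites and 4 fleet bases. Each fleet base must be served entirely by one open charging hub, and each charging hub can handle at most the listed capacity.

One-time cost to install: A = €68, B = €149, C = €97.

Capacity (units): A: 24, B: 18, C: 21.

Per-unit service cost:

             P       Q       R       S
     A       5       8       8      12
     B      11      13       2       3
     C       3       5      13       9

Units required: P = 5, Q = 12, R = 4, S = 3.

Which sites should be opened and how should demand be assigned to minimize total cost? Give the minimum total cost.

Minimum total cost: 257

Open {A}: P→A 5·5=25, Q→A 8·12=96, R→A 8·4=32, S→A 12·3=36.
Loads: A carries 24/24. Service 189; fixed 68; total 257.
Next best feasible plan costs 299.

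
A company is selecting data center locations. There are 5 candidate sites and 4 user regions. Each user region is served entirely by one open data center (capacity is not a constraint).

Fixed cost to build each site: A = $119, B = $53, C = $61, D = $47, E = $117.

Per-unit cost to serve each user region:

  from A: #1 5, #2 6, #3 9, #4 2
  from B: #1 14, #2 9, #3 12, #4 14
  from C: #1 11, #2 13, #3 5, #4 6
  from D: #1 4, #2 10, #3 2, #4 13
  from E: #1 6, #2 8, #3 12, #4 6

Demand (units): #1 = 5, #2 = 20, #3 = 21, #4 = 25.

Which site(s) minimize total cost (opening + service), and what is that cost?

Open A and D; minimum total cost 398.

For any fixed open set, each user region goes to its cheapest open site; total = fixed + service.
{A, D}: #1→D 4·5=20, #2→A 6·20=120, #3→D 2·21=42, #4→A 2·25=50. Service 232; fixed 166; total 398.
{A, B, D}: #1→D 4·5=20, #2→A 6·20=120, #3→D 2·21=42, #4→A 2·25=50. Service 232; fixed 219; total 451.
{A, C, D}: #1→D 4·5=20, #2→A 6·20=120, #3→D 2·21=42, #4→A 2·25=50. Service 232; fixed 227; total 459.
{A, B, C, D, E}: service 232 + fixed 397 = 629
No other subset beats 398.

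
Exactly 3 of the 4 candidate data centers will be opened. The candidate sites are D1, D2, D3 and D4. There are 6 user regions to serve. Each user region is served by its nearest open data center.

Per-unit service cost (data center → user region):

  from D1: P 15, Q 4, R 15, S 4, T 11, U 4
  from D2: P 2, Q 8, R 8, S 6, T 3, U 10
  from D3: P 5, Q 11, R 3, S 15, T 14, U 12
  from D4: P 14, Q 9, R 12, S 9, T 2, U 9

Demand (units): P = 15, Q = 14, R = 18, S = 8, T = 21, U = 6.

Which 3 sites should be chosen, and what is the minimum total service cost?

Choose D1, D2 and D3; total service cost 259.

With exactly 3 open, each user region uses its cheapest among the chosen.
{D1, D2, D3}: P→D2 2·15=30, Q→D1 4·14=56, R→D3 3·18=54, S→D1 4·8=32, T→D2 3·21=63, U→D1 4·6=24. Service cost 259.
{D1, D3, D4}: service cost 283
{D1, D2, D4}: service cost 328
Among all 4 size-3 choices, {D1, D2, D3} is lowest.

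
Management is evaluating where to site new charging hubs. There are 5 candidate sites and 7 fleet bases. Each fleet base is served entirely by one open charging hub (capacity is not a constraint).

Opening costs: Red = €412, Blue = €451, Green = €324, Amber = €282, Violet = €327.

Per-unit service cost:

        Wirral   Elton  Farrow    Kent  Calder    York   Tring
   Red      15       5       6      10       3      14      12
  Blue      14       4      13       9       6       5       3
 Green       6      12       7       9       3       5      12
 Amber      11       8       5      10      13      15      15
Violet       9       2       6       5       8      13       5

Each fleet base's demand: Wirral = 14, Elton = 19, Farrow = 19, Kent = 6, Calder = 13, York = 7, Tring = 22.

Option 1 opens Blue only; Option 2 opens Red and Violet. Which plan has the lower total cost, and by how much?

Option 1: {Blue}: Wirral→Blue 14·14=196, Elton→Blue 4·19=76, Farrow→Blue 13·19=247, Kent→Blue 9·6=54, Calder→Blue 6·13=78, York→Blue 5·7=35, Tring→Blue 3·22=66. Service 752; fixed 451; total 1203.
Option 2: {Red, Violet}: Wirral→Violet 9·14=126, Elton→Violet 2·19=38, Farrow→Red 6·19=114, Kent→Violet 5·6=30, Calder→Red 3·13=39, York→Violet 13·7=91, Tring→Violet 5·22=110. Service 548; fixed 739; total 1287.
Difference: |1203 − 1287| = 84.

Option 1 is cheaper by 84.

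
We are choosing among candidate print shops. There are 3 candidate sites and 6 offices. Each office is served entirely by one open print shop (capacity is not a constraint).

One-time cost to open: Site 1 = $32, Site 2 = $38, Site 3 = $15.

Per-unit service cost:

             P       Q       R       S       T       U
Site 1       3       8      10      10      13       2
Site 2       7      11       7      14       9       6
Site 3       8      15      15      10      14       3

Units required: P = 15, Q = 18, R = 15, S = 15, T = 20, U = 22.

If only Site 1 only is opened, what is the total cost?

Each office is assigned to its cheapest site among the open ones.
{Site 1}: P→Site 1 3·15=45, Q→Site 1 8·18=144, R→Site 1 10·15=150, S→Site 1 10·15=150, T→Site 1 13·20=260, U→Site 1 2·22=44. Service 793; fixed 32; total 825.

Total cost: 825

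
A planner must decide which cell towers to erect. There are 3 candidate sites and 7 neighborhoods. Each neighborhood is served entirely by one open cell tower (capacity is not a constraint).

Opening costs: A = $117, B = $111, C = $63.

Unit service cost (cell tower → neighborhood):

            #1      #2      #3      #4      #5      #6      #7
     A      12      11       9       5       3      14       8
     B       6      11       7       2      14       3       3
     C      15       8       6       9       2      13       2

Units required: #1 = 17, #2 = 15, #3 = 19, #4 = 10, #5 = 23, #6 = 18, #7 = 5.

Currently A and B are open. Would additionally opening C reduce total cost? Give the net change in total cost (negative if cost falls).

Current service cost with {A, B}: 558.
Adding C: each neighborhood re-picks its cheapest; new service cost 466, saving 92.
Extra fixed cost: 63. Net change = 63 − 92 = -29.
(Totals: 786 → 757.)

Yes — net change −29 (cost falls by 29).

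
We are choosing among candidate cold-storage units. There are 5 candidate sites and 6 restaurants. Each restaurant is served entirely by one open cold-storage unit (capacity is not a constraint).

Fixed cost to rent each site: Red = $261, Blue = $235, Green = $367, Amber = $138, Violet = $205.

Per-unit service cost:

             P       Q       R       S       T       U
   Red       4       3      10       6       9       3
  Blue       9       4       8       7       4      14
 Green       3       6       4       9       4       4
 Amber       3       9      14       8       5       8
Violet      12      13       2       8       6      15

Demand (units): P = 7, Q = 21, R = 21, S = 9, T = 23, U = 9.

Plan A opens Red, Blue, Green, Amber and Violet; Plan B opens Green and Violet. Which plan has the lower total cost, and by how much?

Plan B is cheaper by 544.

Plan A: {Red, Blue, Green, Amber, Violet}: P→Green 3·7=21, Q→Red 3·21=63, R→Violet 2·21=42, S→Red 6·9=54, T→Blue 4·23=92, U→Red 3·9=27. Service 299; fixed 1206; total 1505.
Plan B: {Green, Violet}: P→Green 3·7=21, Q→Green 6·21=126, R→Violet 2·21=42, S→Violet 8·9=72, T→Green 4·23=92, U→Green 4·9=36. Service 389; fixed 572; total 961.
Difference: |1505 − 961| = 544.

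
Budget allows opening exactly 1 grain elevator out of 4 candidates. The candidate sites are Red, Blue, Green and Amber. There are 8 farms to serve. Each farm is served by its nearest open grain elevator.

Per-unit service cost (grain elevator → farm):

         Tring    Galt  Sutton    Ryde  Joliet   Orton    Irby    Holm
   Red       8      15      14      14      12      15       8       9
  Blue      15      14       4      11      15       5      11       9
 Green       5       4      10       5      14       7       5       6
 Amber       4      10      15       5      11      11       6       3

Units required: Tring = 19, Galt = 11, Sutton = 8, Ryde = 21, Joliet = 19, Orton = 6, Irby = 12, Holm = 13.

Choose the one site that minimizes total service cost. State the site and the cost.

Choose Green only; total service cost 770.

With exactly 1 open, each farm uses its cheapest among the chosen.
{Green}: Tring→Green 5·19=95, Galt→Green 4·11=44, Sutton→Green 10·8=80, Ryde→Green 5·21=105, Joliet→Green 14·19=266, Orton→Green 7·6=42, Irby→Green 5·12=60, Holm→Green 6·13=78. Service cost 770.
{Amber}: service cost 797
{Red}: service cost 1254
Among all 4 size-1 choices, {Green} is lowest.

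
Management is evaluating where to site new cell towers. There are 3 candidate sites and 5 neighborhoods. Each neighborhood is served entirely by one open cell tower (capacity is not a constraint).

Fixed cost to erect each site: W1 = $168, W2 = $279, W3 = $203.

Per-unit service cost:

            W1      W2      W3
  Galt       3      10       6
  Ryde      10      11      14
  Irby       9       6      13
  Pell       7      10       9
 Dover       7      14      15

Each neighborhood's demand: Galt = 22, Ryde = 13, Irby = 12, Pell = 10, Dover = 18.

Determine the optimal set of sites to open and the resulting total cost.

For any fixed open set, each neighborhood goes to its cheapest open site; total = fixed + service.
{W1}: Galt→W1 3·22=66, Ryde→W1 10·13=130, Irby→W1 9·12=108, Pell→W1 7·10=70, Dover→W1 7·18=126. Service 500; fixed 168; total 668.
{W1, W3}: Galt→W1 3·22=66, Ryde→W1 10·13=130, Irby→W1 9·12=108, Pell→W1 7·10=70, Dover→W1 7·18=126. Service 500; fixed 371; total 871.
{W1, W2}: service 464 + fixed 447 = 911
{W1, W2, W3}: Galt→W1 3·22=66, Ryde→W1 10·13=130, Irby→W2 6·12=72, Pell→W1 7·10=70, Dover→W1 7·18=126. Service 464; fixed 650; total 1114.
No other subset beats 668.

Open W1 only; minimum total cost 668.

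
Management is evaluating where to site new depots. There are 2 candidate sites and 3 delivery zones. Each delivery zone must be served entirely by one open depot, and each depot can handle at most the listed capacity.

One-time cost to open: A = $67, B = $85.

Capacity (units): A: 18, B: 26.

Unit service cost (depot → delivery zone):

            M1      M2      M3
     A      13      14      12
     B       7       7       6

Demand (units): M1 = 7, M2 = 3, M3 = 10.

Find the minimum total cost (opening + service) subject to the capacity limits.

Minimum total cost: 215

Open {B}: M1→B 7·7=49, M2→B 7·3=21, M3→B 6·10=60.
Loads: B carries 20/26. Service 130; fixed 85; total 215.
Next best feasible plan costs 282.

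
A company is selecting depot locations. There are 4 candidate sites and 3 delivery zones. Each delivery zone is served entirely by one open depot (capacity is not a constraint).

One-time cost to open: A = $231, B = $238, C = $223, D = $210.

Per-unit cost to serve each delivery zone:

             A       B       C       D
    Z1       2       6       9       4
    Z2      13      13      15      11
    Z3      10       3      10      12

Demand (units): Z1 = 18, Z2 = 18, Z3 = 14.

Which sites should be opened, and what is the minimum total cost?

For any fixed open set, each delivery zone goes to its cheapest open site; total = fixed + service.
{B}: Z1→B 6·18=108, Z2→B 13·18=234, Z3→B 3·14=42. Service 384; fixed 238; total 622.
{A}: Z1→A 2·18=36, Z2→A 13·18=234, Z3→A 10·14=140. Service 410; fixed 231; total 641.
{D}: Z1→D 4·18=72, Z2→D 11·18=198, Z3→D 12·14=168. Service 438; fixed 210; total 648.
{A, B, C, D}: Z1→A 2·18=36, Z2→D 11·18=198, Z3→B 3·14=42. Service 276; fixed 902; total 1178.
No other subset beats 622.

Open B only; minimum total cost 622.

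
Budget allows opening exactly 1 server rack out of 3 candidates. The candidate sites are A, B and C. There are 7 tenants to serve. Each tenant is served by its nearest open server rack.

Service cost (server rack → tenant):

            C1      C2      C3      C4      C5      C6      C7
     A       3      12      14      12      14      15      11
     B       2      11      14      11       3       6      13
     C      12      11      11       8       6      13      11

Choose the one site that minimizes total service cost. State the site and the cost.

Choose B only; total service cost 60.

With exactly 1 open, each tenant uses its cheapest among the chosen.
{B}: C1→B 2, C2→B 11, C3→B 14, C4→B 11, C5→B 3, C6→B 6, C7→B 13. Service cost 60.
{C}: service cost 72
{A}: service cost 81
Among all 3 size-1 choices, {B} is lowest.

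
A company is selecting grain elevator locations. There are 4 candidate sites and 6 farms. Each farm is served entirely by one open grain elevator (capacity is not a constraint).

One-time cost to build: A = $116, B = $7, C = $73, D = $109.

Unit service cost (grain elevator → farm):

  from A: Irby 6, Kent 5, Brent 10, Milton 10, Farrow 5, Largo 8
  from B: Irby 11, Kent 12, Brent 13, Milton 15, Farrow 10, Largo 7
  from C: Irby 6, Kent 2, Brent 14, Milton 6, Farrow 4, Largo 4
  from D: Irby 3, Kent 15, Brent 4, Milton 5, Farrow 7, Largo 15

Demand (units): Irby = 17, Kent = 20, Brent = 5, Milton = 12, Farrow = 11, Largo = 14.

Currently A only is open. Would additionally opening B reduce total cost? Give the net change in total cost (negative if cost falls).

Current service cost with {A}: 539.
Adding B: each farm re-picks its cheapest; new service cost 525, saving 14.
Extra fixed cost: 7. Net change = 7 − 14 = -7.
(Totals: 655 → 648.)

Yes — net change −7 (cost falls by 7).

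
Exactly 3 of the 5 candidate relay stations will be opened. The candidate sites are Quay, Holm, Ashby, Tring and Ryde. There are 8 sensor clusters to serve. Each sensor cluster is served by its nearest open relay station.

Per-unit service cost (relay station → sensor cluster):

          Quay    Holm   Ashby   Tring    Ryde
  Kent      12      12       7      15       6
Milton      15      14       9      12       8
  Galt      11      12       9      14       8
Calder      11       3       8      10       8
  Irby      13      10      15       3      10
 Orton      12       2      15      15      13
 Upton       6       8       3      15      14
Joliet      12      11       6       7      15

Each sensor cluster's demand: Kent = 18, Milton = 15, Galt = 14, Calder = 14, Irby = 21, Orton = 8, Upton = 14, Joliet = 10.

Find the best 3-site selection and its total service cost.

Choose Holm, Ashby and Tring; total service cost 610.

With exactly 3 open, each sensor cluster uses its cheapest among the chosen.
{Holm, Ashby, Tring}: Kent→Ashby 7·18=126, Milton→Ashby 9·15=135, Galt→Ashby 9·14=126, Calder→Holm 3·14=42, Irby→Tring 3·21=63, Orton→Holm 2·8=16, Upton→Ashby 3·14=42, Joliet→Ashby 6·10=60. Service cost 610.
{Holm, Tring, Ryde}: service cost 643
{Holm, Ashby, Ryde}: service cost 710
Among all 10 size-3 choices, {Holm, Ashby, Tring} is lowest.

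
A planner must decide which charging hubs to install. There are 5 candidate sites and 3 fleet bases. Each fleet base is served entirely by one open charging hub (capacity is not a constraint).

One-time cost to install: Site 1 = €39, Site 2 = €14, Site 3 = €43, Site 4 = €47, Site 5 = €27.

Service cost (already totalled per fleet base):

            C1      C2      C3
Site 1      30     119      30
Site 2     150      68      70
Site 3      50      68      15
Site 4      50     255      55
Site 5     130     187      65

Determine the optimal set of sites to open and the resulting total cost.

For any fixed open set, each fleet base goes to its cheapest open site; total = fixed + service.
{Site 3}: C1→Site 3 50, C2→Site 3 68, C3→Site 3 15. Service 133; fixed 43; total 176.
{Site 1, Site 2}: service 128 + fixed 53 = 181
{Site 2, Site 3}: service 133 + fixed 57 = 190
{Site 1, Site 2, Site 3, Site 4, Site 5}: C1→Site 1 30, C2→Site 2 68, C3→Site 3 15. Service 113; fixed 170; total 283.
No other subset beats 176.

Open Site 3 only; minimum total cost 176.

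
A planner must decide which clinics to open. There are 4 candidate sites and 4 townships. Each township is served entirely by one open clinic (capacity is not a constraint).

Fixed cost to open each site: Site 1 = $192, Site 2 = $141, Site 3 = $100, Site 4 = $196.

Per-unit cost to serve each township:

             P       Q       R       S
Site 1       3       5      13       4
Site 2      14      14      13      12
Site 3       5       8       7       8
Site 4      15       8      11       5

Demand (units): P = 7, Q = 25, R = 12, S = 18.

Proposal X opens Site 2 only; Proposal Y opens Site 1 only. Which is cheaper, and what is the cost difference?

Proposal Y is cheaper by 395.

Proposal X: {Site 2}: P→Site 2 14·7=98, Q→Site 2 14·25=350, R→Site 2 13·12=156, S→Site 2 12·18=216. Service 820; fixed 141; total 961.
Proposal Y: {Site 1}: P→Site 1 3·7=21, Q→Site 1 5·25=125, R→Site 1 13·12=156, S→Site 1 4·18=72. Service 374; fixed 192; total 566.
Difference: |961 − 566| = 395.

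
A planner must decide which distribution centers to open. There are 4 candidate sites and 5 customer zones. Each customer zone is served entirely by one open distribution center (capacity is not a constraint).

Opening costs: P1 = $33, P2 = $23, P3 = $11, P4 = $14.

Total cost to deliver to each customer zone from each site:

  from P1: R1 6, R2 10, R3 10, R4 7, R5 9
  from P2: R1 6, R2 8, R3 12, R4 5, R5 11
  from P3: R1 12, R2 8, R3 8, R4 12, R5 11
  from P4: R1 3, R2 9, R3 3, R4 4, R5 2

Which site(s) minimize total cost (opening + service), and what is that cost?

Open P4 only; minimum total cost 35.

For any fixed open set, each customer zone goes to its cheapest open site; total = fixed + service.
{P4}: R1→P4 3, R2→P4 9, R3→P4 3, R4→P4 4, R5→P4 2. Service 21; fixed 14; total 35.
{P3, P4}: R1→P4 3, R2→P3 8, R3→P4 3, R4→P4 4, R5→P4 2. Service 20; fixed 25; total 45.
{P2, P4}: R1→P4 3, R2→P2 8, R3→P4 3, R4→P4 4, R5→P4 2. Service 20; fixed 37; total 57.
{P1, P2, P3, P4}: service 20 + fixed 81 = 101
No other subset beats 35.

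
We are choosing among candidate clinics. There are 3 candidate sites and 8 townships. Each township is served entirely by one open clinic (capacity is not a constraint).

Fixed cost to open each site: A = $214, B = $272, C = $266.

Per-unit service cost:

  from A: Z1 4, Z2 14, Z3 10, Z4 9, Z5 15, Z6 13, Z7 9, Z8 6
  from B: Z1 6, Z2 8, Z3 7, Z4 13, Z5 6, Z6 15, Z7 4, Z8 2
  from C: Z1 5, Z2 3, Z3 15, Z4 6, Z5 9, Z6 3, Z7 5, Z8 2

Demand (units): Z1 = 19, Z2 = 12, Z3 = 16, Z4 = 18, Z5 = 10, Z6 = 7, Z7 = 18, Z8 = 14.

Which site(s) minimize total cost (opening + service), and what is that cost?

Open C only; minimum total cost 974.

For any fixed open set, each township goes to its cheapest open site; total = fixed + service.
{C}: Z1→C 5·19=95, Z2→C 3·12=36, Z3→C 15·16=240, Z4→C 6·18=108, Z5→C 9·10=90, Z6→C 3·7=21, Z7→C 5·18=90, Z8→C 2·14=28. Service 708; fixed 266; total 974.
{B, C}: service 532 + fixed 538 = 1070
{A, C}: service 609 + fixed 480 = 1089
{A, B, C}: service 513 + fixed 752 = 1265
No other subset beats 974.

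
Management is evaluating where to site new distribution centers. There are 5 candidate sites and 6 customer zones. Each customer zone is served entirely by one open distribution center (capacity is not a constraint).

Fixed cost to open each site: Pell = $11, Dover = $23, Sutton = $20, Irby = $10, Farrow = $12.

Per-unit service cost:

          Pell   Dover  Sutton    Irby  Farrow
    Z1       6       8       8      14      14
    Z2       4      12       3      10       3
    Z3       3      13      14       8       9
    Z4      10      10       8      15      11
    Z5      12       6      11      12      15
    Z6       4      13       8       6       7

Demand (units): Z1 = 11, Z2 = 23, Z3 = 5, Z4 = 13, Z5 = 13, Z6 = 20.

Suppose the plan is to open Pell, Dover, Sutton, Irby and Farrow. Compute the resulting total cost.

Each customer zone is assigned to its cheapest site among the open ones.
{Pell, Dover, Sutton, Irby, Farrow}: Z1→Pell 6·11=66, Z2→Sutton 3·23=69, Z3→Pell 3·5=15, Z4→Sutton 8·13=104, Z5→Dover 6·13=78, Z6→Pell 4·20=80. Service 412; fixed 76; total 488.

Total cost: 488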